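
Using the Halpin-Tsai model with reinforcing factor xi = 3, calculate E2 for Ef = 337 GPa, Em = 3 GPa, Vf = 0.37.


eta = (Ef/Em - 1)/(Ef/Em + xi) = (112.3333 - 1)/(112.3333 + 3) = 0.9653
E2 = Em*(1+xi*eta*Vf)/(1-eta*Vf) = 9.67 GPa

9.67 GPa


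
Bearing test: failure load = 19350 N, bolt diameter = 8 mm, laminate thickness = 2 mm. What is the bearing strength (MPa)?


sigma_br = F/(d*h) = 19350/(8*2) = 1209.4 MPa

1209.4 MPa


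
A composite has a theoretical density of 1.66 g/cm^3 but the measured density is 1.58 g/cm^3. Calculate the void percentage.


Void% = (rho_theo - rho_actual)/rho_theo * 100 = (1.66 - 1.58)/1.66 * 100 = 4.82%

4.82%


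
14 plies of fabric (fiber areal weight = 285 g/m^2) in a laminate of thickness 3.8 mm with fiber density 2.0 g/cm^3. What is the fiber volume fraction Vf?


Vf = n * FAW / (rho_f * h * 1000) = 14 * 285 / (2.0 * 3.8 * 1000) = 0.525

0.525


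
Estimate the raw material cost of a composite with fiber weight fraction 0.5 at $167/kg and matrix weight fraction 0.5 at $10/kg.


Cost = cost_f*Wf + cost_m*Wm = 167*0.5 + 10*0.5 = $88.5/kg

$88.5/kg


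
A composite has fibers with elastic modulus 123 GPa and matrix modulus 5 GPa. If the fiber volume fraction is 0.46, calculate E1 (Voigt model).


E1 = Ef*Vf + Em*(1-Vf) = 123*0.46 + 5*0.54 = 59.28 GPa

59.28 GPa


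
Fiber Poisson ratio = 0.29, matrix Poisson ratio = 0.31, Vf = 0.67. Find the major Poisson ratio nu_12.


nu_12 = nu_f*Vf + nu_m*(1-Vf) = 0.29*0.67 + 0.31*0.33 = 0.2966

0.2966


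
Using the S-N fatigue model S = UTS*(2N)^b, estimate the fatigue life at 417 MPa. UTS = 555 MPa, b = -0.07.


N = 0.5 * (S/UTS)^(1/b) = 0.5 * (417/555)^(1/-0.07) = 29.6921 cycles

29.6921 cycles


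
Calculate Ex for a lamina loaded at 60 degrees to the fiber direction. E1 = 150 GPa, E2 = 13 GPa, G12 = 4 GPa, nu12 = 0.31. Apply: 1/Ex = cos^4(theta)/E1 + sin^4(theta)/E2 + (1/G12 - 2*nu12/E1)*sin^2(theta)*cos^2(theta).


cos^4(60) = 0.0625, sin^4(60) = 0.5625, sin^2(60)*cos^2(60) = 0.1875
1/G12 - 2*nu12/E1 = 1/4 - 2*0.31/150 = 0.245867 GPa^-1
1/Ex = 0.0625/150 + 0.5625/13 + 0.245867*0.1875 = 0.0897859 GPa^-1
Ex = 11.14 GPa

11.14 GPa


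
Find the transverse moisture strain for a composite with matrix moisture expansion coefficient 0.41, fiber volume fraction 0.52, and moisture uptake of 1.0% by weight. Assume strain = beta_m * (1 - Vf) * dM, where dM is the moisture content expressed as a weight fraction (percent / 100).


dM = 1.0/100 = 0.01
strain = beta_m * (1-Vf) * dM = 0.41 * 0.48 * 0.01 = 0.001968

0.001968


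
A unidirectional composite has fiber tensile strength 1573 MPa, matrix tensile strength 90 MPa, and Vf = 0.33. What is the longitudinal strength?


sigma_1 = sigma_f*Vf + sigma_m*(1-Vf) = 1573*0.33 + 90*0.67 = 579.4 MPa

579.4 MPa


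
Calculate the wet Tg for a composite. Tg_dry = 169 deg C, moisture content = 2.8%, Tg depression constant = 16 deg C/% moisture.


Tg_wet = Tg_dry - k*moisture = 169 - 16*2.8 = 124.2 deg C

124.2 deg C


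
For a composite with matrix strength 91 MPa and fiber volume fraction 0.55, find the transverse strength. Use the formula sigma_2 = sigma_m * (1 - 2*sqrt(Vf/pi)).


factor = 1 - 2*sqrt(0.55/pi) = 0.1632
sigma_2 = 91 * 0.1632 = 14.85 MPa

14.85 MPa


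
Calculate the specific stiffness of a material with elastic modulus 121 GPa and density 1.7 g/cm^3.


Specific stiffness = E/rho = 121/1.7 = 71.2 GPa/(g/cm^3)

71.2 GPa/(g/cm^3)


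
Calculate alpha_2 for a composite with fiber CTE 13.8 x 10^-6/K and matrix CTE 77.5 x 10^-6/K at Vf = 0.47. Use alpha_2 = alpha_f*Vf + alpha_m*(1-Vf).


alpha_2 = alpha_f*Vf + alpha_m*(1-Vf) = 13.8*0.47 + 77.5*0.53 = 47.6 x 10^-6/K

47.6 x 10^-6/K


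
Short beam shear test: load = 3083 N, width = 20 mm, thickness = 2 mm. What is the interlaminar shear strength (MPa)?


ILSS = 3F/(4bh) = 3*3083/(4*20*2) = 57.81 MPa

57.81 MPa


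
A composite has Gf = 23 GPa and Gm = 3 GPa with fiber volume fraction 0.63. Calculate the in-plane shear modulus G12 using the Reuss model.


1/G12 = Vf/Gf + (1-Vf)/Gm = 0.63/23 + 0.37/3
G12 = 6.63 GPa

6.63 GPa


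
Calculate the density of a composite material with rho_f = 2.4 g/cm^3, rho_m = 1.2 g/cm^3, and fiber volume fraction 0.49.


rho_c = rho_f*Vf + rho_m*(1-Vf) = 2.4*0.49 + 1.2*0.51 = 1.788 g/cm^3

1.788 g/cm^3


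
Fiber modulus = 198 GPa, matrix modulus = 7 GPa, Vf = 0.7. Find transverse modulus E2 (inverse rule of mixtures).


1/E2 = Vf/Ef + (1-Vf)/Em = 0.7/198 + 0.3/7
E2 = 21.56 GPa

21.56 GPa


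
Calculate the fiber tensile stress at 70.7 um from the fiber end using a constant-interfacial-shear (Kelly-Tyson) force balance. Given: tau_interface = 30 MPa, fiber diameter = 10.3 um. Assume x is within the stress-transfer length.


Force balance: sigma_f * (pi*d^2/4) = tau * (pi*d) * x  ->  sigma_f = 4 * tau * x / d
sigma_f = 4 * 30 * 70.7 / 10.3 = 823.7 MPa

823.7 MPa


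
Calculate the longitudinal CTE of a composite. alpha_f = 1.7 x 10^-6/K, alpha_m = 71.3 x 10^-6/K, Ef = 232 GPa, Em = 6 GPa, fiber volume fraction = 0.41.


E1 = Ef*Vf + Em*(1-Vf) = 98.66
alpha_1 = (alpha_f*Ef*Vf + alpha_m*Em*(1-Vf))/E1 = 4.2 x 10^-6/K

4.2 x 10^-6/K


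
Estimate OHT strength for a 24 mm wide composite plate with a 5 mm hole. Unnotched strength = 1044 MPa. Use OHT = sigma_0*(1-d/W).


OHT = sigma_0*(1-d/W) = 1044*(1-5/24) = 826.5 MPa

826.5 MPa


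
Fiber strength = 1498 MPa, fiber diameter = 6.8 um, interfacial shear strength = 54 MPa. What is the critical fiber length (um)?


Lc = sigma_f * d / (2 * tau_i) = 1498 * 6.8 / (2 * 54) = 94.3 um

94.3 um


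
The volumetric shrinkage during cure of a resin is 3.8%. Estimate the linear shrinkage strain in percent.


Linear shrinkage ≈ vol_shrink/3 = 3.8/3 = 1.267%

1.267%


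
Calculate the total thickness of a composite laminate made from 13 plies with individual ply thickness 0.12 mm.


h = n * t_ply = 13 * 0.12 = 1.56 mm

1.56 mm


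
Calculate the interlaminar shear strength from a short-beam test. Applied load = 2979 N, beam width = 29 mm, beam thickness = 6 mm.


ILSS = 3F/(4bh) = 3*2979/(4*29*6) = 12.84 MPa

12.84 MPa


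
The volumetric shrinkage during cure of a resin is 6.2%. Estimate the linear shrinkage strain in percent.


Linear shrinkage ≈ vol_shrink/3 = 6.2/3 = 2.067%

2.067%


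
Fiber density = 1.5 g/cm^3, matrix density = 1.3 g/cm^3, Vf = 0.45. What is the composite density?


rho_c = rho_f*Vf + rho_m*(1-Vf) = 1.5*0.45 + 1.3*0.55 = 1.39 g/cm^3

1.39 g/cm^3


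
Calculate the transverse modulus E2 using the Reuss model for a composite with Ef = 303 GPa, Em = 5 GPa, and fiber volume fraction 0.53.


1/E2 = Vf/Ef + (1-Vf)/Em = 0.53/303 + 0.47/5
E2 = 10.44 GPa

10.44 GPa


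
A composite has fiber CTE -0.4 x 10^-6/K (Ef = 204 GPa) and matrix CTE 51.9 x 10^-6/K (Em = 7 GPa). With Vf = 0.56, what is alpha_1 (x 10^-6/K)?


E1 = Ef*Vf + Em*(1-Vf) = 117.32
alpha_1 = (alpha_f*Ef*Vf + alpha_m*Em*(1-Vf))/E1 = 0.97 x 10^-6/K

0.97 x 10^-6/K


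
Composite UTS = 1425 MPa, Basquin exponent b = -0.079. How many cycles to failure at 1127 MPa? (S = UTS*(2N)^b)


N = 0.5 * (S/UTS)^(1/b) = 0.5 * (1127/1425)^(1/-0.079) = 9.7438 cycles

9.7438 cycles


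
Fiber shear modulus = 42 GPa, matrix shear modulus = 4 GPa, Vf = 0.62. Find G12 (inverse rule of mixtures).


1/G12 = Vf/Gf + (1-Vf)/Gm = 0.62/42 + 0.38/4
G12 = 9.11 GPa

9.11 GPa


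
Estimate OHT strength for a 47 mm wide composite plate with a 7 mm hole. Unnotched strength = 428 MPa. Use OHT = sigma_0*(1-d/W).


OHT = sigma_0*(1-d/W) = 428*(1-7/47) = 364.3 MPa

364.3 MPa


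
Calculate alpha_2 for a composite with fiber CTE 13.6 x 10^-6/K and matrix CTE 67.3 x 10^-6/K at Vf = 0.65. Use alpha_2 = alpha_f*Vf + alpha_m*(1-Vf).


alpha_2 = alpha_f*Vf + alpha_m*(1-Vf) = 13.6*0.65 + 67.3*0.35 = 32.4 x 10^-6/K

32.4 x 10^-6/K


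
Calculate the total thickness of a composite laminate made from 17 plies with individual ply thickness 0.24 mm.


h = n * t_ply = 17 * 0.24 = 4.08 mm

4.08 mm


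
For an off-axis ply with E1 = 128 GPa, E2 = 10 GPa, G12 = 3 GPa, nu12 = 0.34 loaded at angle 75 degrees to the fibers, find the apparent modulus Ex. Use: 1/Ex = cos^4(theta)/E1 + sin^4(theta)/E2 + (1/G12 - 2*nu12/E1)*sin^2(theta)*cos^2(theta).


cos^4(75) = 0.004487, sin^4(75) = 0.870513, sin^2(75)*cos^2(75) = 0.0625
1/G12 - 2*nu12/E1 = 1/3 - 2*0.34/128 = 0.328021 GPa^-1
1/Ex = 0.004487/128 + 0.870513/10 + 0.328021*0.0625 = 0.1075876 GPa^-1
Ex = 9.29 GPa

9.29 GPa


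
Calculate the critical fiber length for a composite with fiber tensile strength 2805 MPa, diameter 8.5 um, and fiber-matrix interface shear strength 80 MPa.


Lc = sigma_f * d / (2 * tau_i) = 2805 * 8.5 / (2 * 80) = 149.0 um

149.0 um


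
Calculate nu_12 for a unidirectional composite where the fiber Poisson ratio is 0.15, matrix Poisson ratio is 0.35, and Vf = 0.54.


nu_12 = nu_f*Vf + nu_m*(1-Vf) = 0.15*0.54 + 0.35*0.46 = 0.242

0.242


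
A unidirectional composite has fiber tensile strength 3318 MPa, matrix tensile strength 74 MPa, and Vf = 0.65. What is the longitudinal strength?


sigma_1 = sigma_f*Vf + sigma_m*(1-Vf) = 3318*0.65 + 74*0.35 = 2182.6 MPa

2182.6 MPa


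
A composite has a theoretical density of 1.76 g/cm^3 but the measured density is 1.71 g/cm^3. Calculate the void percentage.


Void% = (rho_theo - rho_actual)/rho_theo * 100 = (1.76 - 1.71)/1.76 * 100 = 2.84%

2.84%


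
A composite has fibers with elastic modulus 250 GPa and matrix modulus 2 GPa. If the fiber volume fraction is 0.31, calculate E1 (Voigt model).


E1 = Ef*Vf + Em*(1-Vf) = 250*0.31 + 2*0.69 = 78.88 GPa

78.88 GPa


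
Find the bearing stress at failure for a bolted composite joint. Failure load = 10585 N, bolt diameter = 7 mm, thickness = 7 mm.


sigma_br = F/(d*h) = 10585/(7*7) = 216.0 MPa

216.0 MPa


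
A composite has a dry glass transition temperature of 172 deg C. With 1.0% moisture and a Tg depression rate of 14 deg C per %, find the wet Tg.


Tg_wet = Tg_dry - k*moisture = 172 - 14*1.0 = 158.0 deg C

158.0 deg C


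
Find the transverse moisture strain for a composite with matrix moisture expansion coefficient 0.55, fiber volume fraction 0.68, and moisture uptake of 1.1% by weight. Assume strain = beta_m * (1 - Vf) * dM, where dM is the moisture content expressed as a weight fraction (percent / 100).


dM = 1.1/100 = 0.011
strain = beta_m * (1-Vf) * dM = 0.55 * 0.32 * 0.011 = 0.001936

0.001936


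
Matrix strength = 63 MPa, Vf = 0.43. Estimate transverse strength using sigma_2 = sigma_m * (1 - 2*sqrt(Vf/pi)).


factor = 1 - 2*sqrt(0.43/pi) = 0.2601
sigma_2 = 63 * 0.2601 = 16.38 MPa

16.38 MPa


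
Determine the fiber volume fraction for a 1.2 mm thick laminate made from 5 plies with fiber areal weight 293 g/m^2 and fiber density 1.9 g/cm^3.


Vf = n * FAW / (rho_f * h * 1000) = 5 * 293 / (1.9 * 1.2 * 1000) = 0.6425

0.6425


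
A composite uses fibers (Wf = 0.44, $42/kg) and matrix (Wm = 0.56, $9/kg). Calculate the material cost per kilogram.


Cost = cost_f*Wf + cost_m*Wm = 42*0.44 + 9*0.56 = $23.52/kg

$23.52/kg


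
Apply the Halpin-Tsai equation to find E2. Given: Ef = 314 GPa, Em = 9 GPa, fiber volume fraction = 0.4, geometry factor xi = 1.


eta = (Ef/Em - 1)/(Ef/Em + xi) = (34.8889 - 1)/(34.8889 + 1) = 0.9443
E2 = Em*(1+xi*eta*Vf)/(1-eta*Vf) = 19.93 GPa

19.93 GPa


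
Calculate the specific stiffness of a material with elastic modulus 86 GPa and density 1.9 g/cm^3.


Specific stiffness = E/rho = 86/1.9 = 45.3 GPa/(g/cm^3)

45.3 GPa/(g/cm^3)


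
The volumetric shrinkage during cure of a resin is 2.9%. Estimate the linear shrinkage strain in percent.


Linear shrinkage ≈ vol_shrink/3 = 2.9/3 = 0.967%

0.967%


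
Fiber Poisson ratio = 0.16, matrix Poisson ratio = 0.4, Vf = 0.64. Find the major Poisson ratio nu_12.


nu_12 = nu_f*Vf + nu_m*(1-Vf) = 0.16*0.64 + 0.4*0.36 = 0.2464

0.2464


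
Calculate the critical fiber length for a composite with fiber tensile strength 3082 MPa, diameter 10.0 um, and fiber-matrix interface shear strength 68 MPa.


Lc = sigma_f * d / (2 * tau_i) = 3082 * 10.0 / (2 * 68) = 226.6 um

226.6 um


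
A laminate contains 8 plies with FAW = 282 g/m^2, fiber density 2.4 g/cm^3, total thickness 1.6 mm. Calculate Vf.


Vf = n * FAW / (rho_f * h * 1000) = 8 * 282 / (2.4 * 1.6 * 1000) = 0.5875

0.5875


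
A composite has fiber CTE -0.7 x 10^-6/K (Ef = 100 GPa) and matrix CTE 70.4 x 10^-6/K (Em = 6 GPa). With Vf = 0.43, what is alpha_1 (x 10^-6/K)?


E1 = Ef*Vf + Em*(1-Vf) = 46.42
alpha_1 = (alpha_f*Ef*Vf + alpha_m*Em*(1-Vf))/E1 = 4.54 x 10^-6/K

4.54 x 10^-6/K


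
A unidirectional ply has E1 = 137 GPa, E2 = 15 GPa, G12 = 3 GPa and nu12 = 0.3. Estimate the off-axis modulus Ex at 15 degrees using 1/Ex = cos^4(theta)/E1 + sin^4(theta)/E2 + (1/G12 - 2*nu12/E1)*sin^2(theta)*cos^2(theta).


cos^4(15) = 0.870513, sin^4(15) = 0.004487, sin^2(15)*cos^2(15) = 0.0625
1/G12 - 2*nu12/E1 = 1/3 - 2*0.3/137 = 0.328954 GPa^-1
1/Ex = 0.870513/137 + 0.004487/15 + 0.328954*0.0625 = 0.0272129 GPa^-1
Ex = 36.75 GPa

36.75 GPa


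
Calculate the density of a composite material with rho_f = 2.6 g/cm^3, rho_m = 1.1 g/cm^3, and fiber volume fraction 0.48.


rho_c = rho_f*Vf + rho_m*(1-Vf) = 2.6*0.48 + 1.1*0.52 = 1.82 g/cm^3

1.82 g/cm^3


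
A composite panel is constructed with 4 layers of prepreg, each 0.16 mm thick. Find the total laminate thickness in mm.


h = n * t_ply = 4 * 0.16 = 0.64 mm

0.64 mm


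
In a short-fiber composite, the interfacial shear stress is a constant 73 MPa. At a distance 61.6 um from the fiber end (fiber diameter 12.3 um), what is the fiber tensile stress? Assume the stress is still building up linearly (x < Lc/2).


Force balance: sigma_f * (pi*d^2/4) = tau * (pi*d) * x  ->  sigma_f = 4 * tau * x / d
sigma_f = 4 * 73 * 61.6 / 12.3 = 1462.4 MPa

1462.4 MPa


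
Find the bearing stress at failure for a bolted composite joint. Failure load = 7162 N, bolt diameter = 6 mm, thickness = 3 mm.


sigma_br = F/(d*h) = 7162/(6*3) = 397.9 MPa

397.9 MPa


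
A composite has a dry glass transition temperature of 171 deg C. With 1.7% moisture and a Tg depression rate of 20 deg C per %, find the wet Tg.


Tg_wet = Tg_dry - k*moisture = 171 - 20*1.7 = 137.0 deg C

137.0 deg C


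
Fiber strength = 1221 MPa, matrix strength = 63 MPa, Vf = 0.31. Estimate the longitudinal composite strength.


sigma_1 = sigma_f*Vf + sigma_m*(1-Vf) = 1221*0.31 + 63*0.69 = 422.0 MPa

422.0 MPa


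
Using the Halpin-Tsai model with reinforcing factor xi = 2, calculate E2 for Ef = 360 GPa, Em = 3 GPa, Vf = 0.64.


eta = (Ef/Em - 1)/(Ef/Em + xi) = (120.0 - 1)/(120.0 + 2) = 0.9754
E2 = Em*(1+xi*eta*Vf)/(1-eta*Vf) = 17.95 GPa

17.95 GPa


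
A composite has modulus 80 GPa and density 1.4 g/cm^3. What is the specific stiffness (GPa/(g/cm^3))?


Specific stiffness = E/rho = 80/1.4 = 57.1 GPa/(g/cm^3)

57.1 GPa/(g/cm^3)


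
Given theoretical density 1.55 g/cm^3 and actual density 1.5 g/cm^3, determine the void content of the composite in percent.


Void% = (rho_theo - rho_actual)/rho_theo * 100 = (1.55 - 1.5)/1.55 * 100 = 3.23%

3.23%


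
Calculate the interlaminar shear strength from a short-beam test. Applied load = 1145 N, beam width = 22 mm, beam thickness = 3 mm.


ILSS = 3F/(4bh) = 3*1145/(4*22*3) = 13.01 MPa

13.01 MPa


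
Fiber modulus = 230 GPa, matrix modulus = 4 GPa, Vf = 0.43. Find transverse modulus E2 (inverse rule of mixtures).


1/E2 = Vf/Ef + (1-Vf)/Em = 0.43/230 + 0.57/4
E2 = 6.93 GPa

6.93 GPa


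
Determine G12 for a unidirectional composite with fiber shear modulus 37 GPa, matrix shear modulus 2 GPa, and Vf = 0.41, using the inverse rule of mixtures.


1/G12 = Vf/Gf + (1-Vf)/Gm = 0.41/37 + 0.59/2
G12 = 3.27 GPa

3.27 GPa


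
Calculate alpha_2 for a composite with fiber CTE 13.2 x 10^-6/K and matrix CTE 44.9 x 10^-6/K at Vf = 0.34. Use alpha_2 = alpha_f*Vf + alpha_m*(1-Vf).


alpha_2 = alpha_f*Vf + alpha_m*(1-Vf) = 13.2*0.34 + 44.9*0.66 = 34.1 x 10^-6/K

34.1 x 10^-6/K


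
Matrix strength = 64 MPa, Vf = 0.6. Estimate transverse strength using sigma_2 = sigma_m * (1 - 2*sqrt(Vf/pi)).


factor = 1 - 2*sqrt(0.6/pi) = 0.126
sigma_2 = 64 * 0.126 = 8.06 MPa

8.06 MPa


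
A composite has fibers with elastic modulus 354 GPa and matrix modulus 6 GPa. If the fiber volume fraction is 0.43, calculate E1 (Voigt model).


E1 = Ef*Vf + Em*(1-Vf) = 354*0.43 + 6*0.57 = 155.64 GPa

155.64 GPa


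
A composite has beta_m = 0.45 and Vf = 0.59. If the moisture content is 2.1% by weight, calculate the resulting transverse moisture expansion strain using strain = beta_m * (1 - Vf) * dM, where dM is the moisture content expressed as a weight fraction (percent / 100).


dM = 2.1/100 = 0.021
strain = beta_m * (1-Vf) * dM = 0.45 * 0.41 * 0.021 = 0.0038745

0.0038745


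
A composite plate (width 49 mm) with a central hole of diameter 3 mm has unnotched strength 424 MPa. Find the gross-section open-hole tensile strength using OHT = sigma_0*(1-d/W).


OHT = sigma_0*(1-d/W) = 424*(1-3/49) = 398.0 MPa

398.0 MPa


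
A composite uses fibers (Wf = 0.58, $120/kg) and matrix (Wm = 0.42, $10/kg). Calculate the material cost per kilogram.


Cost = cost_f*Wf + cost_m*Wm = 120*0.58 + 10*0.42 = $73.8/kg

$73.8/kg


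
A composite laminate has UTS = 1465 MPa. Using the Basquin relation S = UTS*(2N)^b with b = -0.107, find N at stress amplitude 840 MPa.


N = 0.5 * (S/UTS)^(1/b) = 0.5 * (840/1465)^(1/-0.107) = 90.4742 cycles

90.4742 cycles


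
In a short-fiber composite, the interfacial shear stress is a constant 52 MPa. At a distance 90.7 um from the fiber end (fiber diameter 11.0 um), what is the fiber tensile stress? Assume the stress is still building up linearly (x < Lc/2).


Force balance: sigma_f * (pi*d^2/4) = tau * (pi*d) * x  ->  sigma_f = 4 * tau * x / d
sigma_f = 4 * 52 * 90.7 / 11.0 = 1715.1 MPa

1715.1 MPa


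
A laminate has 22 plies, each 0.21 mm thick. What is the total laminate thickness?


h = n * t_ply = 22 * 0.21 = 4.62 mm

4.62 mm


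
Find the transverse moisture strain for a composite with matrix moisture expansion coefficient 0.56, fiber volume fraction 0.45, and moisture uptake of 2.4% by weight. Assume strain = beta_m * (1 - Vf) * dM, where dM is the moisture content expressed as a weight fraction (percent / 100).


dM = 2.4/100 = 0.024
strain = beta_m * (1-Vf) * dM = 0.56 * 0.55 * 0.024 = 0.007392

0.007392


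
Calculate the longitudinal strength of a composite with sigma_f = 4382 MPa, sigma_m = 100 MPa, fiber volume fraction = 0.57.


sigma_1 = sigma_f*Vf + sigma_m*(1-Vf) = 4382*0.57 + 100*0.43 = 2540.7 MPa

2540.7 MPa


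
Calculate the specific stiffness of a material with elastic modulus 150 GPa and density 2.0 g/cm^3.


Specific stiffness = E/rho = 150/2.0 = 75.0 GPa/(g/cm^3)

75.0 GPa/(g/cm^3)


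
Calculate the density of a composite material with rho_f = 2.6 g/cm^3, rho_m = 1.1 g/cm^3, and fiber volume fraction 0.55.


rho_c = rho_f*Vf + rho_m*(1-Vf) = 2.6*0.55 + 1.1*0.45 = 1.925 g/cm^3

1.925 g/cm^3


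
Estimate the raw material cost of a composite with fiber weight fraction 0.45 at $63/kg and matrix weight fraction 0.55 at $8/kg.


Cost = cost_f*Wf + cost_m*Wm = 63*0.45 + 8*0.55 = $32.75/kg

$32.75/kg


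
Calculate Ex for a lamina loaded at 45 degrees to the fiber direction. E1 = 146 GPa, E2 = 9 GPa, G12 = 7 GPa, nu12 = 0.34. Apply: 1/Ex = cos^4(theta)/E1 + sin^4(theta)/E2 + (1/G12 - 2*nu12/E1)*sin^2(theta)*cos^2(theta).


cos^4(45) = 0.25, sin^4(45) = 0.25, sin^2(45)*cos^2(45) = 0.25
1/G12 - 2*nu12/E1 = 1/7 - 2*0.34/146 = 0.1382 GPa^-1
1/Ex = 0.25/146 + 0.25/9 + 0.1382*0.25 = 0.06404 GPa^-1
Ex = 15.62 GPa

15.62 GPa


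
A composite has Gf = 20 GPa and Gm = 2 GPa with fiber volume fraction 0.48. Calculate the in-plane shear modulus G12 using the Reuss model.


1/G12 = Vf/Gf + (1-Vf)/Gm = 0.48/20 + 0.52/2
G12 = 3.52 GPa

3.52 GPa


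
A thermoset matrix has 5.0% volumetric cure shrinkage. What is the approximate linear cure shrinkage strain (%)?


Linear shrinkage ≈ vol_shrink/3 = 5.0/3 = 1.667%

1.667%


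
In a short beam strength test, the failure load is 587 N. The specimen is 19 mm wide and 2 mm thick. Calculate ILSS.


ILSS = 3F/(4bh) = 3*587/(4*19*2) = 11.59 MPa

11.59 MPa


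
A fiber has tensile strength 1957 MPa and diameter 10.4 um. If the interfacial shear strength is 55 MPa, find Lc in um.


Lc = sigma_f * d / (2 * tau_i) = 1957 * 10.4 / (2 * 55) = 185.0 um

185.0 um


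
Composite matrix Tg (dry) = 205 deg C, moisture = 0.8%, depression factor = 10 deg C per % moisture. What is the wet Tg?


Tg_wet = Tg_dry - k*moisture = 205 - 10*0.8 = 197.0 deg C

197.0 deg C


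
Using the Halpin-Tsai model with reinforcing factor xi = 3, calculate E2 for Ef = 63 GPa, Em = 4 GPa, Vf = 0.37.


eta = (Ef/Em - 1)/(Ef/Em + xi) = (15.75 - 1)/(15.75 + 3) = 0.7867
E2 = Em*(1+xi*eta*Vf)/(1-eta*Vf) = 10.57 GPa

10.57 GPa


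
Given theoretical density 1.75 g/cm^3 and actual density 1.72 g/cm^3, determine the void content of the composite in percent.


Void% = (rho_theo - rho_actual)/rho_theo * 100 = (1.75 - 1.72)/1.75 * 100 = 1.71%

1.71%


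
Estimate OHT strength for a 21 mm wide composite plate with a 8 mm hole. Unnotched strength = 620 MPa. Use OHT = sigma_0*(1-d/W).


OHT = sigma_0*(1-d/W) = 620*(1-8/21) = 383.8 MPa

383.8 MPa


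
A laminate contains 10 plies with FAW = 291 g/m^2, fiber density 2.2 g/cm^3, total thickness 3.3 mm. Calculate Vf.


Vf = n * FAW / (rho_f * h * 1000) = 10 * 291 / (2.2 * 3.3 * 1000) = 0.4008

0.4008


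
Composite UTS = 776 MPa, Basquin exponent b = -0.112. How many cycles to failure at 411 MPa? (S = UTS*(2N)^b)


N = 0.5 * (S/UTS)^(1/b) = 0.5 * (411/776)^(1/-0.112) = 145.6912 cycles

145.6912 cycles


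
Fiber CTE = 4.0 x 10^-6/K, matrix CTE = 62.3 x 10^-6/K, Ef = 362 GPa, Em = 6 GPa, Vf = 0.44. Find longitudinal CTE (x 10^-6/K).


E1 = Ef*Vf + Em*(1-Vf) = 162.64
alpha_1 = (alpha_f*Ef*Vf + alpha_m*Em*(1-Vf))/E1 = 5.2 x 10^-6/K

5.2 x 10^-6/K


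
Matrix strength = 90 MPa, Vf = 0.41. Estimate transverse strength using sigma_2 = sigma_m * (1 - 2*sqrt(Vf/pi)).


factor = 1 - 2*sqrt(0.41/pi) = 0.2775
sigma_2 = 90 * 0.2775 = 24.97 MPa

24.97 MPa


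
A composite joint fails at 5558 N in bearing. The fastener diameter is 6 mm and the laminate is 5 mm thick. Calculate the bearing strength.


sigma_br = F/(d*h) = 5558/(6*5) = 185.3 MPa

185.3 MPa


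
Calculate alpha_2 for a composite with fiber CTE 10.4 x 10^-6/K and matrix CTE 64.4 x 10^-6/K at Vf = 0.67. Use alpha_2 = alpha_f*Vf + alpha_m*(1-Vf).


alpha_2 = alpha_f*Vf + alpha_m*(1-Vf) = 10.4*0.67 + 64.4*0.33 = 28.2 x 10^-6/K

28.2 x 10^-6/K


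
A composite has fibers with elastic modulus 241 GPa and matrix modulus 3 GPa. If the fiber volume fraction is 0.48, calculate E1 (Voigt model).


E1 = Ef*Vf + Em*(1-Vf) = 241*0.48 + 3*0.52 = 117.24 GPa

117.24 GPa


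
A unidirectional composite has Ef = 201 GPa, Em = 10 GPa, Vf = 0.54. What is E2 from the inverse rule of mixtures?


1/E2 = Vf/Ef + (1-Vf)/Em = 0.54/201 + 0.46/10
E2 = 20.54 GPa

20.54 GPa


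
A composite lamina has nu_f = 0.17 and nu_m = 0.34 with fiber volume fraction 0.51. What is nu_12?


nu_12 = nu_f*Vf + nu_m*(1-Vf) = 0.17*0.51 + 0.34*0.49 = 0.2533

0.2533


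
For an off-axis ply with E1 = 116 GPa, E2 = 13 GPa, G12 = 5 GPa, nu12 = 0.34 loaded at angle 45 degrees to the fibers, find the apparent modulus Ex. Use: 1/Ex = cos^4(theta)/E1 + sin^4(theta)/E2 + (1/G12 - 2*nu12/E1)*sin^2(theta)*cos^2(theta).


cos^4(45) = 0.25, sin^4(45) = 0.25, sin^2(45)*cos^2(45) = 0.25
1/G12 - 2*nu12/E1 = 1/5 - 2*0.34/116 = 0.194138 GPa^-1
1/Ex = 0.25/116 + 0.25/13 + 0.194138*0.25 = 0.0699204 GPa^-1
Ex = 14.3 GPa

14.3 GPa


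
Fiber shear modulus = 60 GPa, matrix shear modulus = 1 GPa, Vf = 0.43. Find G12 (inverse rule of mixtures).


1/G12 = Vf/Gf + (1-Vf)/Gm = 0.43/60 + 0.57/1
G12 = 1.73 GPa

1.73 GPa


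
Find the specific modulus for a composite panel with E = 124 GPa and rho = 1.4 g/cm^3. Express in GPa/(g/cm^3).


Specific stiffness = E/rho = 124/1.4 = 88.6 GPa/(g/cm^3)

88.6 GPa/(g/cm^3)


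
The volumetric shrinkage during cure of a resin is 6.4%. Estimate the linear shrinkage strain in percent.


Linear shrinkage ≈ vol_shrink/3 = 6.4/3 = 2.133%

2.133%


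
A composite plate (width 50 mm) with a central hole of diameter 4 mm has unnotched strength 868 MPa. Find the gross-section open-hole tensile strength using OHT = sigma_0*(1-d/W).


OHT = sigma_0*(1-d/W) = 868*(1-4/50) = 798.6 MPa

798.6 MPa


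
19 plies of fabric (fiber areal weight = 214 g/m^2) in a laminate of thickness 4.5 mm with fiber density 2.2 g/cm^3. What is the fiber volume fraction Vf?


Vf = n * FAW / (rho_f * h * 1000) = 19 * 214 / (2.2 * 4.5 * 1000) = 0.4107

0.4107


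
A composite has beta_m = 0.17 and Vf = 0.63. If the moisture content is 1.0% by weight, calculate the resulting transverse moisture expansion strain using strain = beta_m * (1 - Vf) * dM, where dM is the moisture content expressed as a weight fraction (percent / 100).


dM = 1.0/100 = 0.01
strain = beta_m * (1-Vf) * dM = 0.17 * 0.37 * 0.01 = 0.000629

0.000629


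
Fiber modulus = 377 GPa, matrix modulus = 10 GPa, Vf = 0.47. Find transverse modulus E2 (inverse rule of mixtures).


1/E2 = Vf/Ef + (1-Vf)/Em = 0.47/377 + 0.53/10
E2 = 18.43 GPa

18.43 GPa


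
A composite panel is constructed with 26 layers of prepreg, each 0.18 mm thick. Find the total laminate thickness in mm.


h = n * t_ply = 26 * 0.18 = 4.68 mm

4.68 mm


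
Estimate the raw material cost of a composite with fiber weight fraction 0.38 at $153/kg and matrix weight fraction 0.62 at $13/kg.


Cost = cost_f*Wf + cost_m*Wm = 153*0.38 + 13*0.62 = $66.2/kg

$66.2/kg


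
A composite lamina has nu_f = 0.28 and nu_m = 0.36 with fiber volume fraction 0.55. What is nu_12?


nu_12 = nu_f*Vf + nu_m*(1-Vf) = 0.28*0.55 + 0.36*0.45 = 0.316

0.316


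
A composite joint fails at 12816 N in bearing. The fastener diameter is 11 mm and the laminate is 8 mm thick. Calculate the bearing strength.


sigma_br = F/(d*h) = 12816/(11*8) = 145.6 MPa

145.6 MPa


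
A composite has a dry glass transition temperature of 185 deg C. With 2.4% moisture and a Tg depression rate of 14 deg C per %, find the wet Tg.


Tg_wet = Tg_dry - k*moisture = 185 - 14*2.4 = 151.4 deg C

151.4 deg C


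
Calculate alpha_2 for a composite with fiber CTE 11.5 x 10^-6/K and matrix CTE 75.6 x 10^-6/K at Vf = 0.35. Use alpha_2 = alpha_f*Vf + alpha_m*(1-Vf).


alpha_2 = alpha_f*Vf + alpha_m*(1-Vf) = 11.5*0.35 + 75.6*0.65 = 53.2 x 10^-6/K

53.2 x 10^-6/K


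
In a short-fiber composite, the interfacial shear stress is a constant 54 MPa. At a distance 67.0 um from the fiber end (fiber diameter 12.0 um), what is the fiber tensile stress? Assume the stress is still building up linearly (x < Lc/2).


Force balance: sigma_f * (pi*d^2/4) = tau * (pi*d) * x  ->  sigma_f = 4 * tau * x / d
sigma_f = 4 * 54 * 67.0 / 12.0 = 1206.0 MPa

1206.0 MPa


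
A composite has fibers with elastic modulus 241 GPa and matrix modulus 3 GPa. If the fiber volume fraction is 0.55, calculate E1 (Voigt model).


E1 = Ef*Vf + Em*(1-Vf) = 241*0.55 + 3*0.45 = 133.9 GPa

133.9 GPa


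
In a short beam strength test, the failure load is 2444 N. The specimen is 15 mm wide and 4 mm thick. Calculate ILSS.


ILSS = 3F/(4bh) = 3*2444/(4*15*4) = 30.55 MPa

30.55 MPa


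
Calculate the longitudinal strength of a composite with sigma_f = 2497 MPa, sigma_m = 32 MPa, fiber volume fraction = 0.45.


sigma_1 = sigma_f*Vf + sigma_m*(1-Vf) = 2497*0.45 + 32*0.55 = 1141.3 MPa

1141.3 MPa


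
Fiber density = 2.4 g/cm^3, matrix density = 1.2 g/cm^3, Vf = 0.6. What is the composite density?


rho_c = rho_f*Vf + rho_m*(1-Vf) = 2.4*0.6 + 1.2*0.4 = 1.92 g/cm^3

1.92 g/cm^3


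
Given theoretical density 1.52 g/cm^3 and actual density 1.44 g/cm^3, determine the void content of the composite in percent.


Void% = (rho_theo - rho_actual)/rho_theo * 100 = (1.52 - 1.44)/1.52 * 100 = 5.26%

5.26%


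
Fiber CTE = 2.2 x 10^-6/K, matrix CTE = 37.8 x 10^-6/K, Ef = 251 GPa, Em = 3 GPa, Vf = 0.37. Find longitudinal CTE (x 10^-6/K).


E1 = Ef*Vf + Em*(1-Vf) = 94.76
alpha_1 = (alpha_f*Ef*Vf + alpha_m*Em*(1-Vf))/E1 = 2.91 x 10^-6/K

2.91 x 10^-6/K


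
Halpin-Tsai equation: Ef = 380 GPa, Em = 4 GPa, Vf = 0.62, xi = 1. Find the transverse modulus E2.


eta = (Ef/Em - 1)/(Ef/Em + xi) = (95.0 - 1)/(95.0 + 1) = 0.9792
E2 = Em*(1+xi*eta*Vf)/(1-eta*Vf) = 16.36 GPa

16.36 GPa


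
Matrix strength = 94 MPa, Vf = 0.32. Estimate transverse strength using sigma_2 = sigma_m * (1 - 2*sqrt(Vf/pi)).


factor = 1 - 2*sqrt(0.32/pi) = 0.3617
sigma_2 = 94 * 0.3617 = 34.0 MPa

34.0 MPa


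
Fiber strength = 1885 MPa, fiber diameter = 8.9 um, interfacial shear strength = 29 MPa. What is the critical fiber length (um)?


Lc = sigma_f * d / (2 * tau_i) = 1885 * 8.9 / (2 * 29) = 289.3 um

289.3 um


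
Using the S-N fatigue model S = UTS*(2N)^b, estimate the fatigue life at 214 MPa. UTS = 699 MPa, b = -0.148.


N = 0.5 * (S/UTS)^(1/b) = 0.5 * (214/699)^(1/-0.148) = 1487.2068 cycles

1487.2068 cycles


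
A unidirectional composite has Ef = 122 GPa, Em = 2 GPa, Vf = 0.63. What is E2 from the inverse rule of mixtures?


1/E2 = Vf/Ef + (1-Vf)/Em = 0.63/122 + 0.37/2
E2 = 5.26 GPa

5.26 GPa


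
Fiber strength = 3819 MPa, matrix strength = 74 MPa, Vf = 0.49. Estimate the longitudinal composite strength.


sigma_1 = sigma_f*Vf + sigma_m*(1-Vf) = 3819*0.49 + 74*0.51 = 1909.1 MPa

1909.1 MPa


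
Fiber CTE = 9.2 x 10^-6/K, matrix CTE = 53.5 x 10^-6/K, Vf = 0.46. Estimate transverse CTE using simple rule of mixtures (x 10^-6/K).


alpha_2 = alpha_f*Vf + alpha_m*(1-Vf) = 9.2*0.46 + 53.5*0.54 = 33.1 x 10^-6/K

33.1 x 10^-6/K


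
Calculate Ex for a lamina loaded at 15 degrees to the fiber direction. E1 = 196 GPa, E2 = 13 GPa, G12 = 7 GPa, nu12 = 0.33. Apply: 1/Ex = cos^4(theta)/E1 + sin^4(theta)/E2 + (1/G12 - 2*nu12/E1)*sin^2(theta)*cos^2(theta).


cos^4(15) = 0.870513, sin^4(15) = 0.004487, sin^2(15)*cos^2(15) = 0.0625
1/G12 - 2*nu12/E1 = 1/7 - 2*0.33/196 = 0.13949 GPa^-1
1/Ex = 0.870513/196 + 0.004487/13 + 0.13949*0.0625 = 0.0135047 GPa^-1
Ex = 74.05 GPa

74.05 GPa


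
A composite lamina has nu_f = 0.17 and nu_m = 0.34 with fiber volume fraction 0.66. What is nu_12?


nu_12 = nu_f*Vf + nu_m*(1-Vf) = 0.17*0.66 + 0.34*0.34 = 0.2278

0.2278


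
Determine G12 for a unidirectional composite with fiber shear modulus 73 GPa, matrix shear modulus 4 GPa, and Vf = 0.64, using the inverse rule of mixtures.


1/G12 = Vf/Gf + (1-Vf)/Gm = 0.64/73 + 0.36/4
G12 = 10.12 GPa

10.12 GPa


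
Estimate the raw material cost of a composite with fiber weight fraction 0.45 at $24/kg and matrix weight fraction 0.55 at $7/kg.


Cost = cost_f*Wf + cost_m*Wm = 24*0.45 + 7*0.55 = $14.65/kg

$14.65/kg


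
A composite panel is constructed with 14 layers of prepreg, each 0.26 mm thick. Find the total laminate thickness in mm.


h = n * t_ply = 14 * 0.26 = 3.64 mm

3.64 mm


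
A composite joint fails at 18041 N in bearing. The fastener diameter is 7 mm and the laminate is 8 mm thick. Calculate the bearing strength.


sigma_br = F/(d*h) = 18041/(7*8) = 322.2 MPa

322.2 MPa


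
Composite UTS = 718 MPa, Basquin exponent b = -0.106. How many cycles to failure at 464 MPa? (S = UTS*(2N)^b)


N = 0.5 * (S/UTS)^(1/b) = 0.5 * (464/718)^(1/-0.106) = 30.7405 cycles

30.7405 cycles


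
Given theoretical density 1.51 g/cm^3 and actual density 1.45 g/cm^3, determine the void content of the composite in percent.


Void% = (rho_theo - rho_actual)/rho_theo * 100 = (1.51 - 1.45)/1.51 * 100 = 3.97%

3.97%


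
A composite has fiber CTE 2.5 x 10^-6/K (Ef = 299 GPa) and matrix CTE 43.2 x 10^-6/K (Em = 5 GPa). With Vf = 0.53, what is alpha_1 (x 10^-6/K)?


E1 = Ef*Vf + Em*(1-Vf) = 160.82
alpha_1 = (alpha_f*Ef*Vf + alpha_m*Em*(1-Vf))/E1 = 3.09 x 10^-6/K

3.09 x 10^-6/K


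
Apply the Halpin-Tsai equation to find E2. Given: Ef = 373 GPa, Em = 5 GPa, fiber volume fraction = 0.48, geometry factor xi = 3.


eta = (Ef/Em - 1)/(Ef/Em + xi) = (74.6 - 1)/(74.6 + 3) = 0.9485
E2 = Em*(1+xi*eta*Vf)/(1-eta*Vf) = 21.71 GPa

21.71 GPa


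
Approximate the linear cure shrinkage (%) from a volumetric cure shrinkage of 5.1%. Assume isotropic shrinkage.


Linear shrinkage ≈ vol_shrink/3 = 5.1/3 = 1.7%

1.7%


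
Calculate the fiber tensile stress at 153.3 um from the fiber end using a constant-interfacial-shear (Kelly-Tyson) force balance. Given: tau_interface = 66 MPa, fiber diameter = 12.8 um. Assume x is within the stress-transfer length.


Force balance: sigma_f * (pi*d^2/4) = tau * (pi*d) * x  ->  sigma_f = 4 * tau * x / d
sigma_f = 4 * 66 * 153.3 / 12.8 = 3161.8 MPa

3161.8 MPa


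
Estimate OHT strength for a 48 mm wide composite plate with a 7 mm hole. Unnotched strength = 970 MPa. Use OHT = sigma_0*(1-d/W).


OHT = sigma_0*(1-d/W) = 970*(1-7/48) = 828.5 MPa

828.5 MPa


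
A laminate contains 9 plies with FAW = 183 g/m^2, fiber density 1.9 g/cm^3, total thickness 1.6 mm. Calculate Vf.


Vf = n * FAW / (rho_f * h * 1000) = 9 * 183 / (1.9 * 1.6 * 1000) = 0.5418

0.5418


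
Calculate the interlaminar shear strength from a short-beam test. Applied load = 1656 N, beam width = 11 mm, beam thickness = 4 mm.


ILSS = 3F/(4bh) = 3*1656/(4*11*4) = 28.23 MPa

28.23 MPa


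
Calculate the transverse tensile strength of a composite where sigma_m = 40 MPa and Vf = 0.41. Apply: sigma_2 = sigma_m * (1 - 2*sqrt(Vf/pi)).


factor = 1 - 2*sqrt(0.41/pi) = 0.2775
sigma_2 = 40 * 0.2775 = 11.1 MPa

11.1 MPa


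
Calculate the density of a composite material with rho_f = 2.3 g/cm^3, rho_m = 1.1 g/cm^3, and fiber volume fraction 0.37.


rho_c = rho_f*Vf + rho_m*(1-Vf) = 2.3*0.37 + 1.1*0.63 = 1.544 g/cm^3

1.544 g/cm^3


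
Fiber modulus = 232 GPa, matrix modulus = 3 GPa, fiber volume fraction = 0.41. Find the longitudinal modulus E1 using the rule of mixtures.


E1 = Ef*Vf + Em*(1-Vf) = 232*0.41 + 3*0.59 = 96.89 GPa

96.89 GPa


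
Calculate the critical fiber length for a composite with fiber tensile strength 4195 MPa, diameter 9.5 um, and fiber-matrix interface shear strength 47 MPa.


Lc = sigma_f * d / (2 * tau_i) = 4195 * 9.5 / (2 * 47) = 424.0 um

424.0 um


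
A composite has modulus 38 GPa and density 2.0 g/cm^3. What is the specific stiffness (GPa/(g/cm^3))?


Specific stiffness = E/rho = 38/2.0 = 19.0 GPa/(g/cm^3)

19.0 GPa/(g/cm^3)


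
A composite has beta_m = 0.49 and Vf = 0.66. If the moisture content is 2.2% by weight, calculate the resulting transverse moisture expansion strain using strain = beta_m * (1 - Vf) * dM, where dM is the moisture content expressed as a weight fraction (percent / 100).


dM = 2.2/100 = 0.022
strain = beta_m * (1-Vf) * dM = 0.49 * 0.34 * 0.022 = 0.0036652

0.0036652


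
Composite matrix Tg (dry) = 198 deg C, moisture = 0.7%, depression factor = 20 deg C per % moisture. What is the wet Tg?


Tg_wet = Tg_dry - k*moisture = 198 - 20*0.7 = 184.0 deg C

184.0 deg C


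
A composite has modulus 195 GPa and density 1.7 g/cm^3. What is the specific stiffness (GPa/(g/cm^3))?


Specific stiffness = E/rho = 195/1.7 = 114.7 GPa/(g/cm^3)

114.7 GPa/(g/cm^3)


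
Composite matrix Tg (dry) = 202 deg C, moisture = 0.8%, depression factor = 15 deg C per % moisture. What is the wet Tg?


Tg_wet = Tg_dry - k*moisture = 202 - 15*0.8 = 190.0 deg C

190.0 deg C


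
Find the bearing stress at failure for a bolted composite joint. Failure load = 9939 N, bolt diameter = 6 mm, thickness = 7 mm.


sigma_br = F/(d*h) = 9939/(6*7) = 236.6 MPa

236.6 MPa


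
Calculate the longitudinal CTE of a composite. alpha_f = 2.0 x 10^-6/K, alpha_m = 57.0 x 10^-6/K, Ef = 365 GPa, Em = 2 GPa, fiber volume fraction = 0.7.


E1 = Ef*Vf + Em*(1-Vf) = 256.1
alpha_1 = (alpha_f*Ef*Vf + alpha_m*Em*(1-Vf))/E1 = 2.13 x 10^-6/K

2.13 x 10^-6/K


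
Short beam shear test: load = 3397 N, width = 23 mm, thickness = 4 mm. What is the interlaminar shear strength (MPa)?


ILSS = 3F/(4bh) = 3*3397/(4*23*4) = 27.69 MPa

27.69 MPa


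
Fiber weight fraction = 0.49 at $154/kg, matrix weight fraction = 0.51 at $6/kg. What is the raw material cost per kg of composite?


Cost = cost_f*Wf + cost_m*Wm = 154*0.49 + 6*0.51 = $78.52/kg

$78.52/kg


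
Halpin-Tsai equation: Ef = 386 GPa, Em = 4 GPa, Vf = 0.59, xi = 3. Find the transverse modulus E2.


eta = (Ef/Em - 1)/(Ef/Em + xi) = (96.5 - 1)/(96.5 + 3) = 0.9598
E2 = Em*(1+xi*eta*Vf)/(1-eta*Vf) = 24.89 GPa

24.89 GPa


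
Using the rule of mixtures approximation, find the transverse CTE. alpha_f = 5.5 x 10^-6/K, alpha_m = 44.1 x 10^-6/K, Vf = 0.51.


alpha_2 = alpha_f*Vf + alpha_m*(1-Vf) = 5.5*0.51 + 44.1*0.49 = 24.4 x 10^-6/K

24.4 x 10^-6/K


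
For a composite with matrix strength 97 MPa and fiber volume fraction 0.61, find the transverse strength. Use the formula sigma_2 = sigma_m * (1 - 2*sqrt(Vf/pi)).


factor = 1 - 2*sqrt(0.61/pi) = 0.1187
sigma_2 = 97 * 0.1187 = 11.51 MPa

11.51 MPa


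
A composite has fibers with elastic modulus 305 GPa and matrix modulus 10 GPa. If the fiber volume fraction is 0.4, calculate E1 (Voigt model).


E1 = Ef*Vf + Em*(1-Vf) = 305*0.4 + 10*0.6 = 128.0 GPa

128.0 GPa


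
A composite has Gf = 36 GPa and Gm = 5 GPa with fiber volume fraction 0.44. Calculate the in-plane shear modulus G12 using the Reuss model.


1/G12 = Vf/Gf + (1-Vf)/Gm = 0.44/36 + 0.56/5
G12 = 8.05 GPa

8.05 GPa


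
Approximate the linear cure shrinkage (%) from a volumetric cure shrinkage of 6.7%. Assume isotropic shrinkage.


Linear shrinkage ≈ vol_shrink/3 = 6.7/3 = 2.233%

2.233%


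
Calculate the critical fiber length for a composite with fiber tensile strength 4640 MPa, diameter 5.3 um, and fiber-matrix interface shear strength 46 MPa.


Lc = sigma_f * d / (2 * tau_i) = 4640 * 5.3 / (2 * 46) = 267.3 um

267.3 um


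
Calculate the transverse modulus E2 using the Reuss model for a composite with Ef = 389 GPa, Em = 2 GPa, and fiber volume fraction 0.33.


1/E2 = Vf/Ef + (1-Vf)/Em = 0.33/389 + 0.67/2
E2 = 2.98 GPa

2.98 GPa


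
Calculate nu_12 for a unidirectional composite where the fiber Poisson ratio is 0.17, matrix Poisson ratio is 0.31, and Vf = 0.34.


nu_12 = nu_f*Vf + nu_m*(1-Vf) = 0.17*0.34 + 0.31*0.66 = 0.2624

0.2624


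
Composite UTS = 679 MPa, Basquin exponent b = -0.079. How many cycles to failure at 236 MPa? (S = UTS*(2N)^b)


N = 0.5 * (S/UTS)^(1/b) = 0.5 * (236/679)^(1/-0.079) = 322524.0066 cycles

322524.0066 cycles


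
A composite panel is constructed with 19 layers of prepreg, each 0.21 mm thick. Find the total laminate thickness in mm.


h = n * t_ply = 19 * 0.21 = 3.99 mm

3.99 mm


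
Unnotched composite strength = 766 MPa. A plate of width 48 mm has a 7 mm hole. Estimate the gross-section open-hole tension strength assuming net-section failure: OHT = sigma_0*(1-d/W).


OHT = sigma_0*(1-d/W) = 766*(1-7/48) = 654.3 MPa

654.3 MPa


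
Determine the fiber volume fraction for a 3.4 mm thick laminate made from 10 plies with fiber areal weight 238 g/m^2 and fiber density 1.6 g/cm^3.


Vf = n * FAW / (rho_f * h * 1000) = 10 * 238 / (1.6 * 3.4 * 1000) = 0.4375

0.4375


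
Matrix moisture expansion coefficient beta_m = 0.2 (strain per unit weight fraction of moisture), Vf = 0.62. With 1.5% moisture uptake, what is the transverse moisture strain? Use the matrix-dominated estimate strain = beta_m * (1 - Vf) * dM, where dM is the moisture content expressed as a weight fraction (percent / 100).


dM = 1.5/100 = 0.015
strain = beta_m * (1-Vf) * dM = 0.2 * 0.38 * 0.015 = 0.00114

0.00114
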